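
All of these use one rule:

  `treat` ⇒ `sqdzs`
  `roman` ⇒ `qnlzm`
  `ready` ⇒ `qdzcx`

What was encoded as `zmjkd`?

ankle

Every letter moves 25 places later in the alphabet, wrapping around z→a.
Undoing it on zmjkd: z−25=a, m−25=n, j−25=k, k−25=l, d−25=e.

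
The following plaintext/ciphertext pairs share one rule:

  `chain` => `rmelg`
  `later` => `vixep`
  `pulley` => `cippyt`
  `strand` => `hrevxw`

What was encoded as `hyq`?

mud

The output letters match the input read backwards, each shifted +4: chain reversed is niahc. Two steps: reverse the string, then apply a Caesar shift of +4.
Undoing it on hyq: shift back: h−4=d, y−4=u, q−4=m → dum; then reverse → mud.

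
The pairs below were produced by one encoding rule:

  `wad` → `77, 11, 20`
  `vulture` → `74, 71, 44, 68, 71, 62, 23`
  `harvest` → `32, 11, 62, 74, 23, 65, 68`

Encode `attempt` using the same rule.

w(#23)→77 and a(#1)→11: differences scale by 3, so n = 3·pos + 8. Each letter becomes 3×(its alphabet position, a=1..z=26) + 8.
For attempt: a=1→11, t=20→68, t=20→68, e=5→23, m=13→47, p=16→56, t=20→68.

11, 68, 68, 23, 47, 56, 68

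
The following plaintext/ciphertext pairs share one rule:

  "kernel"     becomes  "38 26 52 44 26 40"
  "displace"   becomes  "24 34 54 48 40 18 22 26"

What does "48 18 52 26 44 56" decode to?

parent

k(#11)→38 and e(#5)→26: differences scale by 2, so n = 2·pos + 16. With a=1..z=26, the number is 2·pos + 16.
Reversing it on 48 18 52 26 44 56: 48→(48−16)÷2=16=p, 18→(18−16)÷2=1=a, 52→(52−16)÷2=18=r, 26→(26−16)÷2=5=e, 44→(44−16)÷2=14=n, 56→(56−16)÷2=20=t.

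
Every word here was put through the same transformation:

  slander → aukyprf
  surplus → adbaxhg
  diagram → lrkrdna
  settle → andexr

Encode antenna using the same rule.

In slander: s→a is +8, l→u is +9, a→k is +10, n→y is +11 — the shift increases by 1 each position. Letter i (0-indexed) is shifted by i+8, so successive shifts are 8, 9, 10, ….
Applying it to antenna: a+8=i, n+9=w, t+10=d, e+11=p, n+12=z, n+13=a, a+14=o.

iwdpzao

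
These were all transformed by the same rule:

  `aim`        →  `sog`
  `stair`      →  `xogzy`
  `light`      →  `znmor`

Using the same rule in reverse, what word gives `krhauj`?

double

The word is reversed, then every letter is shifted forward by 6.
Reversing it on krhauj: shift back: k−6=e, r−6=l, h−6=b, a−6=u, u−6=o, j−6=d → elbuod; then reverse → double.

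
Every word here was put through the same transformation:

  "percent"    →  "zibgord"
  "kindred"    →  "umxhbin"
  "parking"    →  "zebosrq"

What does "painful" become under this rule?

Shifts by position in percent: pos 0: p→z (+10), pos 1: e→i (+4), pos 2: r→b (+10), pos 3: c→g (+4) — repeating every 2. The shifts repeat in a cycle of length 2: positions 0,1,… shift by +10, +4, then the pattern repeats.
On painful: p+10=z, a+4=e, i+10=s, n+4=r, f+10=p, u+4=y, l+10=v.

zesrpyv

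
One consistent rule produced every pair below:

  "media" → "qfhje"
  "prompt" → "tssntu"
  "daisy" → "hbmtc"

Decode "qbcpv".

mayor

Shifts by position in media: pos 0: m→q (+4), pos 1: e→f (+1), pos 2: d→h (+4), pos 3: i→j (+1) — repeating every 2. A repeating key of period 2 is used — shifts +4, +1 over and over.
Undoing it on qbcpv: q−4=m, b−1=a, c−4=y, p−1=o, v−4=r.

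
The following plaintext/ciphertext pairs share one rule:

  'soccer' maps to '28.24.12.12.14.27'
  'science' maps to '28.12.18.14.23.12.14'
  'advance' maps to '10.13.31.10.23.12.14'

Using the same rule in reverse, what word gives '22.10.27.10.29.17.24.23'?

marathon

s is letter #19 and maps to 28: an offset of 9. Each letter is replaced by its alphabet position (a=1..z=26) + 9.
Reversing it on 22.10.27.10.29.17.24.23: 22→(22−9)÷1=13=m, 10→(10−9)÷1=1=a, 27→(27−9)÷1=18=r, 10→(10−9)÷1=1=a, 29→(29−9)÷1=20=t, 17→(17−9)÷1=8=h, 24→(24−9)÷1=15=o, 23→(23−9)÷1=14=n.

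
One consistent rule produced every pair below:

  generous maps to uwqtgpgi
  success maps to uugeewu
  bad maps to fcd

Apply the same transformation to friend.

The output letters match the input read backwards, each shifted +2: generous reversed is suoreneg. Two steps: reverse the string, then apply a Caesar shift of +2.
For friend: reverse → dneirf; then shift: d+2=f, n+2=p, e+2=g, i+2=k, r+2=t, f+2=h.

fpgkth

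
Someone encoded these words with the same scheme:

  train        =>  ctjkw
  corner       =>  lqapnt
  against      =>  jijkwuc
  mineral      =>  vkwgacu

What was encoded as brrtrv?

spirit

The shifts repeat in a cycle of length 2: positions 0,1,… shift by +9, +2, then the pattern repeats.
Undoing it on brrtrv: b−9=s, r−2=p, r−9=i, t−2=r, r−9=i, v−2=t.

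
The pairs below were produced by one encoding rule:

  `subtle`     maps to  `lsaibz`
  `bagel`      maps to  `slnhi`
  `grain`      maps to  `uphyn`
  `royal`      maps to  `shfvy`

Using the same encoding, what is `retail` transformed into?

sphaly

The output letters match the input read backwards, each shifted +7: subtle reversed is eltbus. Read the word backwards and shift each letter +7.
Applying it to retail: reverse → liater; then shift: l+7=s, i+7=p, a+7=h, t+7=a, e+7=l, r+7=y.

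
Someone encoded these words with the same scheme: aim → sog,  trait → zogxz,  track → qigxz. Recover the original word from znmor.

light

Two steps: reverse the string, then apply a Caesar shift of +6.
Reversing it on znmor: shift back: z−6=t, n−6=h, m−6=g, o−6=i, r−6=l → thgil; then reverse → light.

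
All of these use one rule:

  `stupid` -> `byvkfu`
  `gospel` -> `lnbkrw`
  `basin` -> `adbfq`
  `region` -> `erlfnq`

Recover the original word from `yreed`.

s(18)→b(1) and t(19)→y(24) fit y≡23x+3 (mod 26); the inverse of 23 mod 26 is 17. Each letter's alphabet position (a=0..z=25) is mapped through 23·x+3 mod 26 — an affine cipher.
Undoing it on yreed: y(24)→17·(24−3)≡19=t; r(17)→17·(17−3)≡4=e; e(4)→17·(4−3)≡17=r; e(4)→17·(4−3)≡17=r; d(3)→17·(3−3)≡0=a (all mod 26).

terra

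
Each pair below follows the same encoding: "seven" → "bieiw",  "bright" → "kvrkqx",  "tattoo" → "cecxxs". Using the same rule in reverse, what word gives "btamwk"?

Shifts by position in seven: pos 0: s→b (+9), pos 1: e→i (+4), pos 2: v→e (+9), pos 3: e→i (+4) — repeating every 2. It's a Vigenère-style cipher with numeric key [9,4]: position i shifts by key[i mod 2].
Undoing it on btamwk: b−9=s, t−4=p, a−9=r, m−4=i, w−9=n, k−4=g.

spring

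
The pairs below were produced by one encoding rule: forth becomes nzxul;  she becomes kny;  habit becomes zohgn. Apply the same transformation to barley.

ekrxgh

The output letters match the input read backwards, each shifted +6: forth reversed is htrof. The word is reversed, then every letter is shifted forward by 6.
On barley: reverse → yelrab; then shift: y+6=e, e+6=k, l+6=r, r+6=x, a+6=g, b+6=h.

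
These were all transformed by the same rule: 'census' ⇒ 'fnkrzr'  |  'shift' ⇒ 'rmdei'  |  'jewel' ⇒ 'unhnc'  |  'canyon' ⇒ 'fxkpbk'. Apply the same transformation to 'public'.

szocdf

Each letter's alphabet position (a=0..z=25) is mapped through 17·x+23 mod 26 — an affine cipher.
For public: p(15)→17·15+23≡18=s; u(20)→17·20+23≡25=z; b(1)→17·1+23≡14=o; l(11)→17·11+23≡2=c; i(8)→17·8+23≡3=d; c(2)→17·2+23≡5=f (all mod 26).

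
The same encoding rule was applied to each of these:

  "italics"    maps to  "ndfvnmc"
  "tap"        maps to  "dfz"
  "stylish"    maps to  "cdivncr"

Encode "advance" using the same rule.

The shift depends on letter class: consonant t→d is +10, but vowel i→n is +5. The rule splits by letter class: vowels +5, consonants +10.
For advance: a(vowel)+5=f, d(cons)+10=n, v(cons)+10=f, a(vowel)+5=f, n(cons)+10=x, c(cons)+10=m, e(vowel)+5=j.

fnffxmj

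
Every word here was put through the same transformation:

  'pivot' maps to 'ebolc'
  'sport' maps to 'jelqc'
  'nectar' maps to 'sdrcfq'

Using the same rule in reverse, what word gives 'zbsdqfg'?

p(15)→e(4) and i(8)→b(1) fit y≡19x+5 (mod 26); the inverse of 19 mod 26 is 11. Each letter's alphabet position (a=0..z=25) is mapped through 19·x+5 mod 26 — an affine cipher.
Decoding zbsdqfg: z(25)→11·(25−5)≡12=m; b(1)→11·(1−5)≡8=i; s(18)→11·(18−5)≡13=n; d(3)→11·(3−5)≡4=e; q(16)→11·(16−5)≡17=r; f(5)→11·(5−5)≡0=a; g(6)→11·(6−5)≡11=l (all mod 26).

mineral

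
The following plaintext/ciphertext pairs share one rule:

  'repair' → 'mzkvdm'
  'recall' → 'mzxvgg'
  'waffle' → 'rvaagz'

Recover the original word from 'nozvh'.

steam

Compare letters: r→m is +21, e→z is +21, p→k is +21 — a constant shift. Each letter is shifted forward by 21 in the alphabet (a Caesar shift of +21).
Undoing it on nozvh: n−21=s, o−21=t, z−21=e, v−21=a, h−21=m.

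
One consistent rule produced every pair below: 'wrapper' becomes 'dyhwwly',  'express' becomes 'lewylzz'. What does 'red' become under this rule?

ylk

Every letter moves 7 places later in the alphabet, wrapping around z→a.
On red: r+7=y, e+7=l, d+7=k.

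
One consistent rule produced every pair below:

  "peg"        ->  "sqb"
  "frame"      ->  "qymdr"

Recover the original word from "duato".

The output letters match the input read backwards, each shifted +12: peg reversed is gep. Two steps: reverse the string, then apply a Caesar shift of +12.
Reversing it on duato: shift back: d−12=r, u−12=i, a−12=o, t−12=h, o−12=c → riohc; then reverse → choir.

choir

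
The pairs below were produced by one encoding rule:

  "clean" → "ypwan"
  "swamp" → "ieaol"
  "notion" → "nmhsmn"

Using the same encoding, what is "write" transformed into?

ejshw

c(2)→y(24) and l(11)→p(15) fit y≡25x+0 (mod 26); the inverse of 25 mod 26 is 25. Each letter's alphabet position (a=0..z=25) is mapped through 25·x+0 mod 26 — an affine cipher.
For write: w(22)→25·22+0≡4=e; r(17)→25·17+0≡9=j; i(8)→25·8+0≡18=s; t(19)→25·19+0≡7=h; e(4)→25·4+0≡22=w (all mod 26).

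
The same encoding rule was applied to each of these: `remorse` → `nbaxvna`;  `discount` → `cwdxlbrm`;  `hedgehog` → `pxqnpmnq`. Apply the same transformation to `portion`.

The output letters match the input read backwards, each shifted +9: remorse reversed is esromer. Two steps: reverse the string, then apply a Caesar shift of +9.
Applying it to portion: reverse → noitrop; then shift: n+9=w, o+9=x, i+9=r, t+9=c, r+9=a, o+9=x, p+9=y.

wxrcaxy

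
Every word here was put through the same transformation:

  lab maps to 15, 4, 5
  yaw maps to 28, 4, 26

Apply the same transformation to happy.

Each letter is replaced by its alphabet position (a=1..z=26) + 3.
For happy: h=8→11, a=1→4, p=16→19, p=16→19, y=25→28.

11, 4, 19, 19, 28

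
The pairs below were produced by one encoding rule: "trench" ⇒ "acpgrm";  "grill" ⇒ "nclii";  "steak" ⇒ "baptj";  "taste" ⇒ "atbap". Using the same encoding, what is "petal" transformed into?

epati

Each letter's alphabet position (a=0..z=25) is mapped through 25·x+19 mod 26 — an affine cipher.
On petal: p(15)→25·15+19≡4=e; e(4)→25·4+19≡15=p; t(19)→25·19+19≡0=a; a(0)→25·0+19≡19=t; l(11)→25·11+19≡8=i (all mod 26).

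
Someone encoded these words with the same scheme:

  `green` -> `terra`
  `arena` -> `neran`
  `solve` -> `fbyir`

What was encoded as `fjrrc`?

Compare letters: g→t is +13, r→e is +13, e→r is +13 — a constant shift. Each letter is shifted forward by 13 in the alphabet (a Caesar shift of +13).
Undoing it on fjrrc: f−13=s, j−13=w, r−13=e, r−13=e, c−13=p.

sweep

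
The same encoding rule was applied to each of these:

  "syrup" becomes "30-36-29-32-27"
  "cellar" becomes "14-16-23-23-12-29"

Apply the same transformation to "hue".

s is letter #19 and maps to 30: an offset of 11. Each letter is replaced by its alphabet position (a=1..z=26) + 11.
Applying it to hue: h=8→19, u=21→32, e=5→16.

19-32-16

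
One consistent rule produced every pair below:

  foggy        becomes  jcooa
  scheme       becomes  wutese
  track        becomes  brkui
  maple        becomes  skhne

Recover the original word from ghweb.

f(5)→j(9) and o(14)→c(2) fit y≡5x+10 (mod 26); the inverse of 5 mod 26 is 21. Treating letters as 0–25, the rule is x ↦ 5x + 10 (mod 26).
Reversing it on ghweb: g(6)→21·(6−10)≡20=u; h(7)→21·(7−10)≡15=p; w(22)→21·(22−10)≡18=s; e(4)→21·(4−10)≡4=e; b(1)→21·(1−10)≡19=t (all mod 26).

upset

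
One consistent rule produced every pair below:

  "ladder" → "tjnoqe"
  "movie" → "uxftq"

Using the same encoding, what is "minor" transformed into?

In ladder: l→t is +8, a→j is +9, d→n is +10, d→o is +11 — the shift increases by 1 each position. Each letter shifts forward by (position + 8), i.e. 8, 9, 10, … — the shift grows by one for each successive letter.
On minor: m+8=u, i+9=r, n+10=x, o+11=z, r+12=d.

urxzd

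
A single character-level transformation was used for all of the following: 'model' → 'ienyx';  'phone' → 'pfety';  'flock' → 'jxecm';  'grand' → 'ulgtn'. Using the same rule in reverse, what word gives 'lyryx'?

rebel

m(12)→i(8) and o(14)→e(4) fit y≡11x+6 (mod 26); the inverse of 11 mod 26 is 19. Each letter's alphabet position (a=0..z=25) is mapped through 11·x+6 mod 26 — an affine cipher.
Reversing it on lyryx: l(11)→19·(11−6)≡17=r; y(24)→19·(24−6)≡4=e; r(17)→19·(17−6)≡1=b; y(24)→19·(24−6)≡4=e; x(23)→19·(23−6)≡11=l (all mod 26).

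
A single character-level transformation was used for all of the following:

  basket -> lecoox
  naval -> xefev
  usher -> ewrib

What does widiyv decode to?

Shifts by position in basket: pos 0: b→l (+10), pos 1: a→e (+4), pos 2: s→c (+10), pos 3: k→o (+4) — repeating every 2. A repeating key of period 2 is used — shifts +10, +4 over and over.
Undoing it on widiyv: w−10=m, i−4=e, d−10=t, i−4=e, y−10=o, v−4=r.

meteor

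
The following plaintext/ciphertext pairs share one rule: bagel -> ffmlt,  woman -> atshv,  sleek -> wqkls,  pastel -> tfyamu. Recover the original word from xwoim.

tribe

In bagel: b→f is +4, a→f is +5, g→m is +6, e→l is +7 — the shift increases by 1 each position. Each letter shifts forward by (position + 4), i.e. 4, 5, 6, … — the shift grows by one for each successive letter.
Undoing it on xwoim: x−4=t, w−5=r, o−6=i, i−7=b, m−8=e.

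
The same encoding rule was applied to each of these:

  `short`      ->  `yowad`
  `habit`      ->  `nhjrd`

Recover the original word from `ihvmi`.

candy

In short: s→y is +6, h→o is +7, o→w is +8, r→a is +9 — the shift increases by 1 each position. The shift increases by 1 at each position, starting from +6: 6, 7, 8, ….
Reversing it on ihvmi: i−6=c, h−7=a, v−8=n, m−9=d, i−10=y.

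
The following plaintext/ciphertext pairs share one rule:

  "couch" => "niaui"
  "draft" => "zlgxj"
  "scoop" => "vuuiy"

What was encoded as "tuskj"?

Two steps: reverse the string, then apply a Caesar shift of +6.
Decoding tuskj: shift back: t−6=n, u−6=o, s−6=m, k−6=e, j−6=d → nomed; then reverse → demon.

demon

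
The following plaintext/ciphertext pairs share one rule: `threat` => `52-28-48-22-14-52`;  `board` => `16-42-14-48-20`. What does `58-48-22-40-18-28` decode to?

wrench

t(#20)→52 and h(#8)→28: differences scale by 2, so n = 2·pos + 12. Each letter becomes 2×(its alphabet position, a=1..z=26) + 12.
Decoding 58-48-22-40-18-28: 58→(58−12)÷2=23=w, 48→(48−12)÷2=18=r, 22→(22−12)÷2=5=e, 40→(40−12)÷2=14=n, 18→(18−12)÷2=3=c, 28→(28−12)÷2=8=h.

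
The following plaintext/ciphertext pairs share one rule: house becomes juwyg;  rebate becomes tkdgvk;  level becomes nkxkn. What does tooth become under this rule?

vuqzj

Shifts by position in house: pos 0: h→j (+2), pos 1: o→u (+6), pos 2: u→w (+2), pos 3: s→y (+6) — repeating every 2. It's a Vigenère-style cipher with numeric key [2,6]: position i shifts by key[i mod 2].
On tooth: t+2=v, o+6=u, o+2=q, t+6=z, h+2=j.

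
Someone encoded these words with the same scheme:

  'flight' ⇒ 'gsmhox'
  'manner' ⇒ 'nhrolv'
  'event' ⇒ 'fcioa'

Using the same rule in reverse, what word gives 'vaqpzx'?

utmost

Shifts by position in flight: pos 0: f→g (+1), pos 1: l→s (+7), pos 2: i→m (+4), pos 3: g→h (+1), pos 4: h→o (+7), pos 5: t→x (+4) — repeating every 3. It's a Vigenère-style cipher with numeric key [1,7,4]: position i shifts by key[i mod 3].
Decoding vaqpzx: v−1=u, a−7=t, q−4=m, p−1=o, z−7=s, x−4=t.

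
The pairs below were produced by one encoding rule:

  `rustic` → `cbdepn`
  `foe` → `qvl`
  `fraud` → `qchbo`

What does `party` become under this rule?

ahcej

The shift depends on letter class: consonant r→c is +11, but vowel u→b is +7. Two shifts are in play — +7 for a/e/i/o/u, +11 for every other letter.
Applying it to party: p(cons)+11=a, a(vowel)+7=h, r(cons)+11=c, t(cons)+11=e, y(cons)+11=j.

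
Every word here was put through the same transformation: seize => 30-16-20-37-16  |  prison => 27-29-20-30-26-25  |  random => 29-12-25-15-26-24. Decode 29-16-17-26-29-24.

reform

Letters become their 1-based position plus 11 (so a→12, b→13, …).
Reversing it on 29-16-17-26-29-24: 29→(29−11)÷1=18=r, 16→(16−11)÷1=5=e, 17→(17−11)÷1=6=f, 26→(26−11)÷1=15=o, 29→(29−11)÷1=18=r, 24→(24−11)÷1=13=m.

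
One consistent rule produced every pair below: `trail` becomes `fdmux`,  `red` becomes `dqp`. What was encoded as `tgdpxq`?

Compare letters: t→f is +12, r→d is +12, a→m is +12 — a constant shift. It's a constant shift of +12 (ROT12).
Decoding tgdpxq: t−12=h, g−12=u, d−12=r, p−12=d, x−12=l, q−12=e.

hurdle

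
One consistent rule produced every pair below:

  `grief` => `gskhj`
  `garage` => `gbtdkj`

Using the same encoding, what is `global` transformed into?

Each letter shifts forward by its position index (0, 1, 2, …) — the shift grows by one for each successive letter.
Applying it to global: g+0=g, l+1=m, o+2=q, b+3=e, a+4=e, l+5=q.

gmqeeq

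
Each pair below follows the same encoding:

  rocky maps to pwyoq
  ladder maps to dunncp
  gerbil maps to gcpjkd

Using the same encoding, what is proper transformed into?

lpwlcp

Treating letters as 0–25, the rule is x ↦ 15x + 20 (mod 26).
On proper: p(15)→15·15+20≡11=l; r(17)→15·17+20≡15=p; o(14)→15·14+20≡22=w; p(15)→15·15+20≡11=l; e(4)→15·4+20≡2=c; r(17)→15·17+20≡15=p (all mod 26).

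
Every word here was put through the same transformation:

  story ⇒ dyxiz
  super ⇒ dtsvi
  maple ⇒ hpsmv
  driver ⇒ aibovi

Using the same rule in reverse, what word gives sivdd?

s(18)→d(3) and t(19)→y(24) fit y≡21x+15 (mod 26); the inverse of 21 mod 26 is 5. This is an affine cipher: with a=0,…,z=25, each position x becomes (21x+15) mod 26.
Reversing it on sivdd: s(18)→5·(18−15)≡15=p; i(8)→5·(8−15)≡17=r; v(21)→5·(21−15)≡4=e; d(3)→5·(3−15)≡18=s; d(3)→5·(3−15)≡18=s (all mod 26).

press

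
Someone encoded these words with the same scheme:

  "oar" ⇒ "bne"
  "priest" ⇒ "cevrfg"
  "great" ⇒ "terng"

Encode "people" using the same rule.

Compare letters: o→b is +13, a→n is +13, r→e is +13 — a constant shift. This is a Caesar cipher with shift 13.
For people: p+13=c, e+13=r, o+13=b, p+13=c, l+13=y, e+13=r.

crbcyr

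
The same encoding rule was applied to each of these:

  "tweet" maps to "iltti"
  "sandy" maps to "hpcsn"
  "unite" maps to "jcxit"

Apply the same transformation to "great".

Compare letters: t→i is +15, w→l is +15, e→t is +15 — a constant shift. Each letter is shifted forward by 15 in the alphabet (a Caesar shift of +15).
On great: g+15=v, r+15=g, e+15=t, a+15=p, t+15=i.

vgtpi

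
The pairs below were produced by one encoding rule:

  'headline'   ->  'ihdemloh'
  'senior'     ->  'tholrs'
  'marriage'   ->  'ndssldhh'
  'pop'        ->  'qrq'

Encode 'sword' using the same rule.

The shift depends on letter class: consonant h→i is +1, but vowel e→h is +3. The rule splits by letter class: vowels +3, consonants +1.
For sword: s(cons)+1=t, w(cons)+1=x, o(vowel)+3=r, r(cons)+1=s, d(cons)+1=e.

txrse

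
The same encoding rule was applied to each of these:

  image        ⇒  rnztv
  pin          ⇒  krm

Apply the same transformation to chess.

xsvhh

Each pair mirrors across the alphabet (i↔r, m↔n, a↔z): positions sum to 25. Each letter is replaced by its mirror in the alphabet: a↔z, b↔y, c↔x, and so on (the Atbash cipher).
Applying it to chess: c↔x, h↔s, e↔v, s↔h, s↔h.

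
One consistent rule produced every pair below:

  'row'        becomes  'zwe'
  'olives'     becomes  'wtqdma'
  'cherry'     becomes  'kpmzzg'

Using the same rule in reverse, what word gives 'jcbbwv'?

Each letter is shifted forward by 8 in the alphabet (a Caesar shift of +8).
Decoding jcbbwv: j−8=b, c−8=u, b−8=t, b−8=t, w−8=o, v−8=n.

button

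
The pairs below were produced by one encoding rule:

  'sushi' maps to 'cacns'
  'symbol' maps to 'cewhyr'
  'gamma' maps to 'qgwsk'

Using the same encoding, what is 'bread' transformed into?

Shifts by position in sushi: pos 0: s→c (+10), pos 1: u→a (+6), pos 2: s→c (+10), pos 3: h→n (+6) — repeating every 2. The shifts repeat in a cycle of length 2: positions 0,1,… shift by +10, +6, then the pattern repeats.
For bread: b+10=l, r+6=x, e+10=o, a+6=g, d+10=n.

lxogn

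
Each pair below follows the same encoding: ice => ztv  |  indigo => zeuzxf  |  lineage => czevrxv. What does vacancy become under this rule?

mrtretp

It's a constant shift of +17 (ROT17).
For vacancy: v+17=m, a+17=r, c+17=t, a+17=r, n+17=e, c+17=t, y+17=p.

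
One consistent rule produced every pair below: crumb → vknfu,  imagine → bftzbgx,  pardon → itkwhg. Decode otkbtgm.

This is a Caesar cipher with shift 19.
Undoing it on otkbtgm: o−19=v, t−19=a, k−19=r, b−19=i, t−19=a, g−19=n, m−19=t.

variant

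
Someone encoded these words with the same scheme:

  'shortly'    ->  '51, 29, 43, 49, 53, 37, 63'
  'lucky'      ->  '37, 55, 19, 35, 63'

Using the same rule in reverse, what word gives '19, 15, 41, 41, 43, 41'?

s(#19)→51 and h(#8)→29: differences scale by 2, so n = 2·pos + 13. Each letter becomes 2×(its alphabet position, a=1..z=26) + 13.
Reversing it on 19, 15, 41, 41, 43, 41: 19→(19−13)÷2=3=c, 15→(15−13)÷2=1=a, 41→(41−13)÷2=14=n, 41→(41−13)÷2=14=n, 43→(43−13)÷2=15=o, 41→(41−13)÷2=14=n.

cannon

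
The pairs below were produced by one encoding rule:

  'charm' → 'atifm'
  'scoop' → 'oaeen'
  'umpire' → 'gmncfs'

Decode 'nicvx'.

paint

c(2)→a(0) and h(7)→t(19) fit y≡9x+8 (mod 26); the inverse of 9 mod 26 is 3. Treating letters as 0–25, the rule is x ↦ 9x + 8 (mod 26).
Undoing it on nicvx: n(13)→3·(13−8)≡15=p; i(8)→3·(8−8)≡0=a; c(2)→3·(2−8)≡8=i; v(21)→3·(21−8)≡13=n; x(23)→3·(23−8)≡19=t (all mod 26).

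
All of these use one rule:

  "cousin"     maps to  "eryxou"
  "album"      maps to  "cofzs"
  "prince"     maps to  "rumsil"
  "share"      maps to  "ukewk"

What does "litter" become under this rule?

In cousin: c→e is +2, o→r is +3, u→y is +4, s→x is +5 — the shift increases by 1 each position. The shift increases by 1 at each position, starting from +2: 2, 3, 4, ….
For litter: l+2=n, i+3=l, t+4=x, t+5=y, e+6=k, r+7=y.

nlxyky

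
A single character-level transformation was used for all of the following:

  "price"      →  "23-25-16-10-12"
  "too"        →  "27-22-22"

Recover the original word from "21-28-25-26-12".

p is letter #16 and maps to 23: an offset of 7. Each letter is replaced by its alphabet position (a=1..z=26) + 7.
Reversing it on 21-28-25-26-12: 21→(21−7)÷1=14=n, 28→(28−7)÷1=21=u, 25→(25−7)÷1=18=r, 26→(26−7)÷1=19=s, 12→(12−7)÷1=5=e.

nurse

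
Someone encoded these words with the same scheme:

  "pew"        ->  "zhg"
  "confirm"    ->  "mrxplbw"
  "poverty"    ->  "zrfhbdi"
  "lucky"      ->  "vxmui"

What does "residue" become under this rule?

bhclnxh

The shift depends on letter class: consonant p→z is +10, but vowel e→h is +3. The rule splits by letter class: vowels +3, consonants +10.
Applying it to residue: r(cons)+10=b, e(vowel)+3=h, s(cons)+10=c, i(vowel)+3=l, d(cons)+10=n, u(vowel)+3=x, e(vowel)+3=h.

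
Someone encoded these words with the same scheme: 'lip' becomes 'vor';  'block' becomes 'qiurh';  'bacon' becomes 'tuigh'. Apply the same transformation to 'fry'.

exl

The output letters match the input read backwards, each shifted +6: lip reversed is pil. Two steps: reverse the string, then apply a Caesar shift of +6.
For fry: reverse → yrf; then shift: y+6=e, r+6=x, f+6=l.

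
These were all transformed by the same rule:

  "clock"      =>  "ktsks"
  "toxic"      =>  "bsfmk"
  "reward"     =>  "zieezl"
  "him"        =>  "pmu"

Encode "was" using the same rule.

The rule splits by letter class: vowels +4, consonants +8.
On was: w(cons)+8=e, a(vowel)+4=e, s(cons)+8=a.

eea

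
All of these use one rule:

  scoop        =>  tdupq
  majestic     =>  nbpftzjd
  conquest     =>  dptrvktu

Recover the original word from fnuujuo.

emotion

Shifts by position in scoop: pos 0: s→t (+1), pos 1: c→d (+1), pos 2: o→u (+6), pos 3: o→p (+1), pos 4: p→q (+1) — repeating every 3. A repeating key of period 3 is used — shifts +1, +1, +6 over and over.
Decoding fnuujuo: f−1=e, n−1=m, u−6=o, u−1=t, j−1=i, u−6=o, o−1=n.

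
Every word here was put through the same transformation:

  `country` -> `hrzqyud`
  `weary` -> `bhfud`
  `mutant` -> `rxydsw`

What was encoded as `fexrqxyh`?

It's a Vigenère-style cipher with numeric key [5,3]: position i shifts by key[i mod 2].
Decoding fexrqxyh: f−5=a, e−3=b, x−5=s, r−3=o, q−5=l, x−3=u, y−5=t, h−3=e.

absolute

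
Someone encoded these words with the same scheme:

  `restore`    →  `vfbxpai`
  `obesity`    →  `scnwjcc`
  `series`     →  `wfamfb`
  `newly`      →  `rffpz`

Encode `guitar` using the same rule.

kvrxba

Shifts by position in restore: pos 0: r→v (+4), pos 1: e→f (+1), pos 2: s→b (+9), pos 3: t→x (+4), pos 4: o→p (+1), pos 5: r→a (+9) — repeating every 3. The shifts repeat in a cycle of length 3: positions 0,1,… shift by +4, +1, +9, then the pattern repeats.
For guitar: g+4=k, u+1=v, i+9=r, t+4=x, a+1=b, r+9=a.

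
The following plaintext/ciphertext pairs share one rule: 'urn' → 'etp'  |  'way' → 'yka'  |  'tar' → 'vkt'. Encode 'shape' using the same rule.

Two shifts are in play — +10 for a/e/i/o/u, +2 for every other letter.
On shape: s(cons)+2=u, h(cons)+2=j, a(vowel)+10=k, p(cons)+2=r, e(vowel)+10=o.

ujkro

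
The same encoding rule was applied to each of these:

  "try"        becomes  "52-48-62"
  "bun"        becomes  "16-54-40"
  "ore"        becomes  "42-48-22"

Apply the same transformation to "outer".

42-54-52-22-48

t(#20)→52 and r(#18)→48: differences scale by 2, so n = 2·pos + 12. With a=1..z=26, the number is 2·pos + 12.
For outer: o=15→42, u=21→54, t=20→52, e=5→22, r=18→48.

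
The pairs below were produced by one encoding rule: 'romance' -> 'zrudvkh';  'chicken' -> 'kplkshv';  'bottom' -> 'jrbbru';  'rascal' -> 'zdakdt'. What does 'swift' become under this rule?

The shift depends on letter class: consonant r→z is +8, but vowel o→r is +3. The rule splits by letter class: vowels +3, consonants +8.
For swift: s(cons)+8=a, w(cons)+8=e, i(vowel)+3=l, f(cons)+8=n, t(cons)+8=b.

aelnb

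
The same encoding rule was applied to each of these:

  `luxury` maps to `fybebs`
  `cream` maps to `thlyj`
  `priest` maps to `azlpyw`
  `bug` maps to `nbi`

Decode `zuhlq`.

The output letters match the input read backwards, each shifted +7: luxury reversed is yruxul. Two steps: reverse the string, then apply a Caesar shift of +7.
Decoding zuhlq: shift back: z−7=s, u−7=n, h−7=a, l−7=e, q−7=j → snaej; then reverse → jeans.

jeans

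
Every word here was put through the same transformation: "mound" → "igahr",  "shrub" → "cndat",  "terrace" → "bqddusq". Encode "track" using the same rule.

bdusk

m(12)→i(8) and o(14)→g(6) fit y≡25x+20 (mod 26); the inverse of 25 mod 26 is 25. Treating letters as 0–25, the rule is x ↦ 25x + 20 (mod 26).
Applying it to track: t(19)→25·19+20≡1=b; r(17)→25·17+20≡3=d; a(0)→25·0+20≡20=u; c(2)→25·2+20≡18=s; k(10)→25·10+20≡10=k (all mod 26).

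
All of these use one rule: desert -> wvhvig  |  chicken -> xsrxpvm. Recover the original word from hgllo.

Each pair mirrors across the alphabet (d↔w, e↔v, s↔h): positions sum to 25. Each letter is replaced by its mirror in the alphabet: a↔z, b↔y, c↔x, and so on (the Atbash cipher).
Reversing it on hgllo: h↔s, g↔t, l↔o, l↔o, o↔l.

stool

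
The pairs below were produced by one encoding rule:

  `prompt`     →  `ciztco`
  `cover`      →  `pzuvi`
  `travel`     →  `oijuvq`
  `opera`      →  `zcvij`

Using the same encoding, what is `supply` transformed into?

Each letter's alphabet position (a=0..z=25) is mapped through 3·x+9 mod 26 — an affine cipher.
On supply: s(18)→3·18+9≡11=l; u(20)→3·20+9≡17=r; p(15)→3·15+9≡2=c; p(15)→3·15+9≡2=c; l(11)→3·11+9≡16=q; y(24)→3·24+9≡3=d (all mod 26).

lrccqd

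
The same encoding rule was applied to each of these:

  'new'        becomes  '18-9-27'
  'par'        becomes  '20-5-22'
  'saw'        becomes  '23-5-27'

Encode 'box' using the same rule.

n is letter #14 and maps to 18: an offset of 4. Letters become their 1-based position plus 4 (so a→5, b→6, …).
On box: b=2→6, o=15→19, x=24→28.

6-19-28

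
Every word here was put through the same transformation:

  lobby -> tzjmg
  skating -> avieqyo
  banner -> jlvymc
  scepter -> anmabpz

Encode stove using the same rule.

Shifts by position in lobby: pos 0: l→t (+8), pos 1: o→z (+11), pos 2: b→j (+8), pos 3: b→m (+11) — repeating every 2. The shifts repeat in a cycle of length 2: positions 0,1,… shift by +8, +11, then the pattern repeats.
For stove: s+8=a, t+11=e, o+8=w, v+11=g, e+8=m.

aewgm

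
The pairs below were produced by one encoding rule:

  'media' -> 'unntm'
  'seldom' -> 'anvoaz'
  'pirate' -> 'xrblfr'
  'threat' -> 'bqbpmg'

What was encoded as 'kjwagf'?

campus

In media: m→u is +8, e→n is +9, d→n is +10, i→t is +11 — the shift increases by 1 each position. Each letter shifts forward by (position + 8), i.e. 8, 9, 10, … — the shift grows by one for each successive letter.
Undoing it on kjwagf: k−8=c, j−9=a, w−10=m, a−11=p, g−12=u, f−13=s.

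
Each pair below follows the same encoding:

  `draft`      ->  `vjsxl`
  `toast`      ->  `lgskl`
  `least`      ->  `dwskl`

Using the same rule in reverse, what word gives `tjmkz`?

Compare letters: d→v is +18, r→j is +18, a→s is +18 — a constant shift. Each letter is shifted forward by 18 in the alphabet (a Caesar shift of +18).
Decoding tjmkz: t−18=b, j−18=r, m−18=u, k−18=s, z−18=h.

brush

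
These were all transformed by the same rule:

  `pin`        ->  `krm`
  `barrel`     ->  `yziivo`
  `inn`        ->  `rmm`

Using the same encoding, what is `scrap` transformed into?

Each pair mirrors across the alphabet (p↔k, i↔r, n↔m): positions sum to 25. Each letter is replaced by its mirror in the alphabet: a↔z, b↔y, c↔x, and so on (the Atbash cipher).
On scrap: s↔h, c↔x, r↔i, a↔z, p↔k.

hxizk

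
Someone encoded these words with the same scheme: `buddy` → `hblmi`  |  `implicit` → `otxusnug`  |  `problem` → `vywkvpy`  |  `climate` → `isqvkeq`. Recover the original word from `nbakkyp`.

husband

In buddy: b→h is +6, u→b is +7, d→l is +8, d→m is +9 — the shift increases by 1 each position. Each letter shifts forward by (position + 6), i.e. 6, 7, 8, … — the shift grows by one for each successive letter.
Reversing it on nbakkyp: n−6=h, b−7=u, a−8=s, k−9=b, k−10=a, y−11=n, p−12=d.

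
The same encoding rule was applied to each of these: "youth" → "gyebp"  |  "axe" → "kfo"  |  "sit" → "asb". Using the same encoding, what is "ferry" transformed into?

The shift depends on letter class: consonant y→g is +8, but vowel o→y is +10. Vowels shift forward by 10 and consonants shift forward by 8.
On ferry: f(cons)+8=n, e(vowel)+10=o, r(cons)+8=z, r(cons)+8=z, y(cons)+8=g.

nozzg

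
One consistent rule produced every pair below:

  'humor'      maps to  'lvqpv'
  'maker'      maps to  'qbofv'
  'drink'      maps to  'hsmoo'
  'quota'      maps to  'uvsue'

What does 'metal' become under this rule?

It's a Vigenère-style cipher with numeric key [4,1]: position i shifts by key[i mod 2].
For metal: m+4=q, e+1=f, t+4=x, a+1=b, l+4=p.

qfxbp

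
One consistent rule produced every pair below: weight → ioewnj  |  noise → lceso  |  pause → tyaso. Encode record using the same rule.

Each letter's alphabet position (a=0..z=25) is mapped through 17·x+24 mod 26 — an affine cipher.
Applying it to record: r(17)→17·17+24≡1=b; e(4)→17·4+24≡14=o; c(2)→17·2+24≡6=g; o(14)→17·14+24≡2=c; r(17)→17·17+24≡1=b; d(3)→17·3+24≡23=x (all mod 26).

bogcbx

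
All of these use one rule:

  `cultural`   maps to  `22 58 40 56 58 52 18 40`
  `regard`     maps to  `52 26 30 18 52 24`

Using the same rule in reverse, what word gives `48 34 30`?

c(#3)→22 and u(#21)→58: differences scale by 2, so n = 2·pos + 16. The formula is n = 2×(alphabet index, a=1) + 16.
Undoing it on 48 34 30: 48→(48−16)÷2=16=p, 34→(34−16)÷2=9=i, 30→(30−16)÷2=7=g.

pig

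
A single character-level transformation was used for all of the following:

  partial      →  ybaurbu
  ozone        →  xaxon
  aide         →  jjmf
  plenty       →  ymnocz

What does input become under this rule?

Shifts by position in partial: pos 0: p→y (+9), pos 1: a→b (+1), pos 2: r→a (+9), pos 3: t→u (+1) — repeating every 2. The shifts repeat in a cycle of length 2: positions 0,1,… shift by +9, +1, then the pattern repeats.
Applying it to input: i+9=r, n+1=o, p+9=y, u+1=v, t+9=c.

royvc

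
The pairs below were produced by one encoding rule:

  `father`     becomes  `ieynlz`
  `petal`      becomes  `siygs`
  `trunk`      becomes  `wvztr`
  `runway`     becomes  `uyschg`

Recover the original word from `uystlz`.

runner

In father: f→i is +3, a→e is +4, t→y is +5, h→n is +6 — the shift increases by 1 each position. The shift increases by 1 at each position, starting from +3: 3, 4, 5, ….
Undoing it on uystlz: u−3=r, y−4=u, s−5=n, t−6=n, l−7=e, z−8=r.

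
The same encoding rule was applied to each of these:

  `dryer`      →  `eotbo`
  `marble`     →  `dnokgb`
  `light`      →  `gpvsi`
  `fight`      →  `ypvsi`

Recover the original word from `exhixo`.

doctor

d(3)→e(4) and r(17)→o(14) fit y≡23x+13 (mod 26); the inverse of 23 mod 26 is 17. This is an affine cipher: with a=0,…,z=25, each position x becomes (23x+13) mod 26.
Reversing it on exhixo: e(4)→17·(4−13)≡3=d; x(23)→17·(23−13)≡14=o; h(7)→17·(7−13)≡2=c; i(8)→17·(8−13)≡19=t; x(23)→17·(23−13)≡14=o; o(14)→17·(14−13)≡17=r (all mod 26).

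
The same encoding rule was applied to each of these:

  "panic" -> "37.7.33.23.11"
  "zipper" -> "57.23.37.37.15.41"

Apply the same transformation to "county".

p(#16)→37 and a(#1)→7: differences scale by 2, so n = 2·pos + 5. With a=1..z=26, the number is 2·pos + 5.
On county: c=3→11, o=15→35, u=21→47, n=14→33, t=20→45, y=25→55.

11.35.47.33.45.55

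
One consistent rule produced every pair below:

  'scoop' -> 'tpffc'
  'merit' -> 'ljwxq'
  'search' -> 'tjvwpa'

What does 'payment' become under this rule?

s(18)→t(19) and c(2)→p(15) fit y≡23x+21 (mod 26); the inverse of 23 mod 26 is 17. This is an affine cipher: with a=0,…,z=25, each position x becomes (23x+21) mod 26.
Applying it to payment: p(15)→23·15+21≡2=c; a(0)→23·0+21≡21=v; y(24)→23·24+21≡1=b; m(12)→23·12+21≡11=l; e(4)→23·4+21≡9=j; n(13)→23·13+21≡8=i; t(19)→23·19+21≡16=q (all mod 26).

cvbljiq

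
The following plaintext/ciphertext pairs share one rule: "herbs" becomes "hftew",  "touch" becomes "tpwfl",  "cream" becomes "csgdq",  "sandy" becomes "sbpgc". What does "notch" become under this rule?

In herbs: h→h is +0, e→f is +1, r→t is +2, b→e is +3 — the shift increases by 1 each position. Each letter shifts forward by its position index (0, 1, 2, …) — the shift grows by one for each successive letter.
On notch: n+0=n, o+1=p, t+2=v, c+3=f, h+4=l.

npvfl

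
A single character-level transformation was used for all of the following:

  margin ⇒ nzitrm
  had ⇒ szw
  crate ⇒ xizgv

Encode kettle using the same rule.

Each pair mirrors across the alphabet (m↔n, a↔z, r↔i): positions sum to 25. This is the alphabet-reversal cipher (Atbash): a becomes z, b becomes y, etc.
For kettle: k↔p, e↔v, t↔g, t↔g, l↔o, e↔v.

pvggov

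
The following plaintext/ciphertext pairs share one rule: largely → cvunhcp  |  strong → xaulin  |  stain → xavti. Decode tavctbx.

italics

Each letter's alphabet position (a=0..z=25) is mapped through 3·x+21 mod 26 — an affine cipher.
Undoing it on tavctbx: t(19)→9·(19−21)≡8=i; a(0)→9·(0−21)≡19=t; v(21)→9·(21−21)≡0=a; c(2)→9·(2−21)≡11=l; t(19)→9·(19−21)≡8=i; b(1)→9·(1−21)≡2=c; x(23)→9·(23−21)≡18=s (all mod 26).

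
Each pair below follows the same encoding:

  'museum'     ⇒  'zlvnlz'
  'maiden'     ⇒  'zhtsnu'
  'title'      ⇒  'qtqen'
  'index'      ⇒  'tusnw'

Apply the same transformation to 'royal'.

aprhe

m(12)→z(25) and u(20)→l(11) fit y≡21x+7 (mod 26); the inverse of 21 mod 26 is 5. Each letter's alphabet position (a=0..z=25) is mapped through 21·x+7 mod 26 — an affine cipher.
For royal: r(17)→21·17+7≡0=a; o(14)→21·14+7≡15=p; y(24)→21·24+7≡17=r; a(0)→21·0+7≡7=h; l(11)→21·11+7≡4=e (all mod 26).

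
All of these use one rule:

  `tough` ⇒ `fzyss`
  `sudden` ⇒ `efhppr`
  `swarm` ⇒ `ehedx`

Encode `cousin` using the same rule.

Shifts by position in tough: pos 0: t→f (+12), pos 1: o→z (+11), pos 2: u→y (+4), pos 3: g→s (+12), pos 4: h→s (+11) — repeating every 3. The shifts repeat in a cycle of length 3: positions 0,1,… shift by +12, +11, +4, then the pattern repeats.
For cousin: c+12=o, o+11=z, u+4=y, s+12=e, i+11=t, n+4=r.

ozyetr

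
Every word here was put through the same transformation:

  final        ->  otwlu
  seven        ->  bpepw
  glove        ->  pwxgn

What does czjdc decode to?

toast

Shifts by position in final: pos 0: f→o (+9), pos 1: i→t (+11), pos 2: n→w (+9), pos 3: a→l (+11) — repeating every 2. A repeating key of period 2 is used — shifts +9, +11 over and over.
Reversing it on czjdc: c−9=t, z−11=o, j−9=a, d−11=s, c−9=t.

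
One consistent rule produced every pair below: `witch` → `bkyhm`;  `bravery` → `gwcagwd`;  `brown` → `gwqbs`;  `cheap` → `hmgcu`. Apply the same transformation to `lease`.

qgcxg

The shift depends on letter class: consonant w→b is +5, but vowel i→k is +2. Vowels shift forward by 2 and consonants shift forward by 5.
On lease: l(cons)+5=q, e(vowel)+2=g, a(vowel)+2=c, s(cons)+5=x, e(vowel)+2=g.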